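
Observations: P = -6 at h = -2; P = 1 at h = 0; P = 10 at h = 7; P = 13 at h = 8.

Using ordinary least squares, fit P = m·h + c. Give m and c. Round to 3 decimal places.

m = 1.706, c = -1.043

Sums needed: Σh·h = 117, Σh = 13, Σ1 = 4.
Moment sums: Σh·P = 186, ΣP = 18.
So AᵀA·[m, c]ᵀ = AᵀP: [[117, 13]; [13, 4]]·[m, c]ᵀ = [186, 18]ᵀ.
Determinant 117·4 − 13² = 299.
m = (186·4 − 13·18)/299 = 510/299; c = (117·18 − 13·186)/299 = -24/23.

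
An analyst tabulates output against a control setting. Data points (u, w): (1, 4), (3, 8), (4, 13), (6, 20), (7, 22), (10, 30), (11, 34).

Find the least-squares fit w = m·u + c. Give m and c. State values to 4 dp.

The normal equations are: 332·m + 42·c = 1028;  42·m + 7·c = 131.
Eliminating c: 7·(row 1) − 42·(row 2) gives 560·m = 7·1028 − 42·131 = 1694, so m = 121/40.
Then c = (131 − 42·(121/40))/7 = 79/140.

m = 3.0250, c = 0.5643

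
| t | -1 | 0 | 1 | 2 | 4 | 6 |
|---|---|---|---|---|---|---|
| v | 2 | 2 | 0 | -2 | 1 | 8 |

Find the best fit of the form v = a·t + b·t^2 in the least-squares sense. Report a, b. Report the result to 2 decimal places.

Sums needed: Σt·t = 58, Σt·t^2 = 288, Σt^2·t^2 = 1570.
For Xᵀv: Σt·v = 46, Σt^2·v = 298.
XᵀX·[a, b]ᵀ = Xᵀv becomes [[58, 288]; [288, 1570]]·[a, b]ᵀ = [46, 298]ᵀ.
Δ = 58·1570 − 288² = 8116.
a = (46·1570 − 288·298)/8116 = -3401/2029; b = (58·298 − 288·46)/8116 = 1009/2029.

a = -1.68, b = 0.50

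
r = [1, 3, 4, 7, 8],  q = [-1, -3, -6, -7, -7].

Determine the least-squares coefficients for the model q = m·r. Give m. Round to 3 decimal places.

m = -1.000

With design matrix A, AᵀA = [[139]] and Aᵀq = [-139]ᵀ.
m = (-139)/139 = -1.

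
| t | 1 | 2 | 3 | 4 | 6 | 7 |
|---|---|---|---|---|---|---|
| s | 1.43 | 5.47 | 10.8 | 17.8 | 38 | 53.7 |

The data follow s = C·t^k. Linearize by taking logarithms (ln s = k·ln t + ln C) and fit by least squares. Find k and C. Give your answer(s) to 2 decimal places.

With ln sᵢ as the transformed response and ln tᵢ as the regressor:
Σln t = 6.9157, Σ(ln t)² = 10.6062, Σln s = 14.9367, Σln t·ln s = 22.0525.
Equations: 10.6062·k + 6.9157·ln C = 22.0525;  6.9157·k + 6·ln C = 14.9367.
Solving (det = 15.8099): k = 1.83537, ln C = 0.37396, so C = exp(0.37396) = 1.45348.

k = 1.84, C = 1.45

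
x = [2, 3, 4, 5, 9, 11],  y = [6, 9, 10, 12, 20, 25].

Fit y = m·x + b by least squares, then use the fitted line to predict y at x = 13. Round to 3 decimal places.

ŷ = 28.642

With design matrix A, AᵀA = [[256, 34]; [34, 6]] and Aᵀy = [594, 82]ᵀ.
Eliminating b: 6·(row 1) − 34·(row 2) gives 380·m = 6·594 − 34·82 = 776, so m = 194/95.
Then b = (82 − 34·(194/95))/6 = 199/95.
At x = 13: ŷ = (194/95)·(13) + (199/95)·(1) = 2721/95.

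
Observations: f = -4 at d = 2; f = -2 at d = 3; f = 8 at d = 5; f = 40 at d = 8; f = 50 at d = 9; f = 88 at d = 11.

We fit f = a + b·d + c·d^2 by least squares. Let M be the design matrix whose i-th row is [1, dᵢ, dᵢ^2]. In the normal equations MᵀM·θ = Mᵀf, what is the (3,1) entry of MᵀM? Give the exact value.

Row 3 ↔ basis d^2, column 1 ↔ basis 1, so (MᵀM)_{3,1} = Σᵢ d^2 = (4)·(1) + (9)·(1) + (25)·(1) + (64)·(1) + (81)·(1) + (121)·(1) = 304.

304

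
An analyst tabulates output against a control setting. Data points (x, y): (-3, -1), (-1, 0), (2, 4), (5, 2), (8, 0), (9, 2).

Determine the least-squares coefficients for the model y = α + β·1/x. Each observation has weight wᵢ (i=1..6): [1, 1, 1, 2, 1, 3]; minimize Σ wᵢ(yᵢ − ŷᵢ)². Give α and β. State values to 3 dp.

α = 1.437, β = 2.520

Compute the Gram sums: Σwᵢ·1 = 9, Σwᵢ·1/x = 1/40, Σwᵢ·1/x·1/x = 64531/43200.
And Σwᵢ·y = 13, Σwᵢ·1/x·y = 19/5.
AᵀWA·[α, β]ᵀ = AᵀWy becomes [[9, 1/40]; [1/40, 64531/43200]]·[α, β]ᵀ = [13, 19/5]ᵀ.
Δ = 9·(64531/43200) − (1/40)² = 4033/300.
α = (13·(64531/43200) − (1/40)·(19/5))/(4033/300) = 834799/580752; β = (9·(19/5) − (1/40)·13)/(4033/300) = 20325/8066.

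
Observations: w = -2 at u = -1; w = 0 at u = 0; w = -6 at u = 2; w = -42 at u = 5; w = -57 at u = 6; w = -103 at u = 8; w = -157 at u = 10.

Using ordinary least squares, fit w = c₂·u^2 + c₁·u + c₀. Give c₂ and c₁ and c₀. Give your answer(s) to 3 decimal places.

c₂ = -1.530, c₁ = -0.451, c₀ = -0.234

AᵀA·[c₂, c₁, c₀]ᵀ = Aᵀw reads: 16034·c₂ + 1860·c₁ + 230·c₀ = -25420;  1860·c₂ + 230·c₁ + 30·c₀ = -2956;  230·c₂ + 30·c₁ + 7·c₀ = -367.
Inverting the 3×3 Gram matrix, [c₂, c₁, c₀]ᵀ = [-51089/33397, -75247/166985, -7821/33397]ᵀ.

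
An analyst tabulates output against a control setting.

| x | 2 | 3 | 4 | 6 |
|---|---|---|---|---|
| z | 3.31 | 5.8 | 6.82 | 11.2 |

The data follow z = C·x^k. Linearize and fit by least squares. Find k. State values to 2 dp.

k = 1.07

Let Y = ln z. Fitting Y = k·ln x + ln C by least squares:
Σln x = 4.9698, Σ(ln x)² = 6.8196, Σln z = 7.2906, Σln x·ln z = 9.7511.
Equations: 6.8196·k + 4.9698·ln C = 9.7511;  4.9698·k + 4·ln C = 7.2906.
Solving (det = 2.5794): k = 1.07449, ln C = 0.48765.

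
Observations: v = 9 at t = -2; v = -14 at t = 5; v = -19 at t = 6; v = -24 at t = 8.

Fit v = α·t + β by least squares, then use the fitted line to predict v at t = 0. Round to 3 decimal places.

Entries of XᵀX: Σt·t = 129, Σt = 17, Σ1 = 4.
And Σt·v = -394, Σv = -48.
So XᵀX·[α, β]ᵀ = Xᵀv: [[129, 17]; [17, 4]]·[α, β]ᵀ = [-394, -48]ᵀ.
Eliminating β: 4·(row 1) − 17·(row 2) gives 227·α = 4·(-394) − 17·(-48) = -760, so α = -760/227.
Then β = ((-48) − 17·(-760/227))/4 = 506/227.
At t = 0: v̂ = (-760/227)·(0) + (506/227)·(1) = 506/227.

v̂ = 2.229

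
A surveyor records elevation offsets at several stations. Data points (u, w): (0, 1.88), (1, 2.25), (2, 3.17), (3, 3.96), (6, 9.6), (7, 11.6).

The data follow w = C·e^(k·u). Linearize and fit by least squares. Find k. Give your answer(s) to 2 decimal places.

Linearized form: ln w = k·u + ln C. From the 6 transformed points,
Σu = 19.0000, Σ(u)² = 99.0000, Σln w = 8.6849, Σu·ln w = 37.9747.
Normal system: [[99.0000, 19.0000]; [19.0000, 6]]·[k, ln C]ᵀ = [37.9747, 8.6849]ᵀ.
Δ = 99.0000·6 − (19.0000)² = 233.0000; k = (37.9747·6 − 19.0000·8.6849)/233.0000 = 0.26968, ln C = (99.0000·8.6849 − 19.0000·37.9747)/233.0000 = 0.59352.

k = 0.27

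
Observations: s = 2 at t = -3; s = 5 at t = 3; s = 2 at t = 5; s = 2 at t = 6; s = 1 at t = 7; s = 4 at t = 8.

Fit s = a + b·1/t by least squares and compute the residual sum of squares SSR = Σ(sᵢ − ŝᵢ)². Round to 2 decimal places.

Setting ∂/∂a … = 0 gives: 6·a + (533/840)·b = 16;  (533/840)·a + (25561/78400)·b = 499/210.
(Σ1 = 6, Σ1/t = 533/840, Σ1/t·1/t = 25561/78400, Σs = 16, Σ1/t·s = 499/210.)
Determinant 6·(25561/78400) − (533/840)² = 219241/141120.
a = (16·(25561/78400) − (533/840)·(499/210))/(219241/141120) = 2616916/1096205; b = (6·(499/210) − (533/840)·16)/(219241/141120) = 579264/219241.
Residuals: 540934/1096205, 1898669/1096205, -10566/11539, -907226/1096205, -175861/99655, 1405864/1096205; SSR = 10442206/1096205.

SSR = 9.53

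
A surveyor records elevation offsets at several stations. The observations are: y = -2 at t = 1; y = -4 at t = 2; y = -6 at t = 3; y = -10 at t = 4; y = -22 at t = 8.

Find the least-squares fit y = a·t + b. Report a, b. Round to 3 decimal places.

The normal system XᵀX·[a, b]ᵀ = Xᵀy is [[94, 18]; [18, 5]]·[a, b]ᵀ = [-244, -44]ᵀ.
Determinant 94·5 − 18² = 146.
a = ((-244)·5 − 18·(-44))/146 = -214/73; b = (94·(-44) − 18·(-244))/146 = 128/73.

a = -2.932, b = 1.753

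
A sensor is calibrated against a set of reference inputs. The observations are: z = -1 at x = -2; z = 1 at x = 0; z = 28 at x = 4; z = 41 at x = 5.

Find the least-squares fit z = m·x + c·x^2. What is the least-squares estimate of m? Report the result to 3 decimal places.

The normal equations are: 45·m + 181·c = 319;  181·m + 897·c = 1469.
det = 45·897 − 181² = 7604.
m = (319·897 − 181·1469)/7604 = 10127/3802; c = (45·1469 − 181·319)/7604 = 4183/3802.

m = 2.664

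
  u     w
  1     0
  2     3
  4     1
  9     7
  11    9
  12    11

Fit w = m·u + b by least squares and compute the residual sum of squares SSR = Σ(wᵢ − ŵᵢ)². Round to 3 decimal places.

SSR = 8.267

With design matrix A, AᵀA = [[367, 39]; [39, 6]] and Aᵀw = [304, 31]ᵀ.
Eliminating b: 6·(row 1) − 39·(row 2) gives 681·m = 6·304 − 39·31 = 615, so m = 205/227.
Then b = (31 − 39·(205/227))/6 = -479/681.
Residuals: -136/681, 1292/681, -1300/681, -289/681, -157/681, 590/681; SSR = 5630/681.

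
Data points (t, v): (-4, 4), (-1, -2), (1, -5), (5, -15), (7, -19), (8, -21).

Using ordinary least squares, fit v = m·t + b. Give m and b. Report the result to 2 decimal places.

m = -2.12, b = -4.01

Sums needed: Σt·t = 156, Σt = 16, Σ1 = 6.
For Mᵀv: Σt·v = -395, Σv = -58.
MᵀM·[m, b]ᵀ = Mᵀv becomes [[156, 16]; [16, 6]]·[m, b]ᵀ = [-395, -58]ᵀ.
Eliminating b: 6·(row 1) − 16·(row 2) gives 680·m = 6·(-395) − 16·(-58) = -1442, so m = -721/340.
Then b = ((-58) − 16·(-721/340))/6 = -341/85.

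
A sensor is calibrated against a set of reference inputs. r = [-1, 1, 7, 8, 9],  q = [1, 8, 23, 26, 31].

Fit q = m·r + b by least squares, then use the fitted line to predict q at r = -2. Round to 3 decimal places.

XᵀX·[m, b]ᵀ = Xᵀq reads: 196·m + 24·b = 655;  24·m + 5·b = 89.
Eliminating b: 5·(row 1) − 24·(row 2) gives 404·m = 5·655 − 24·89 = 1139, so m = 1139/404.
Then b = (89 − 24·(1139/404))/5 = 431/101.
At r = -2: q̂ = (1139/404)·(-2) + (431/101)·(1) = -277/202.

q̂ = -1.371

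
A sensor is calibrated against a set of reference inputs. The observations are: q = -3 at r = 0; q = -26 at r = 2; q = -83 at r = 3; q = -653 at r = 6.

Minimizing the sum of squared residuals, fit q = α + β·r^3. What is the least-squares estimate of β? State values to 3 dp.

The normal equations are: 4·α + 251·β = -765;  251·α + 47449·β = -143497.
Δ = 4·47449 − 251² = 126795.
α = ((-765)·47449 − 251·(-143497))/126795 = -280738/126795; β = (4·(-143497) − 251·(-765))/126795 = -381973/126795.

β = -3.013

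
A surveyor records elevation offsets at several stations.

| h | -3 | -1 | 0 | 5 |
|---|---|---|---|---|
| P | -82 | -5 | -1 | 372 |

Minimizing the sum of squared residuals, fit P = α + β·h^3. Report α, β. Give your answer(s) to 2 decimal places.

α = -1.44, β = 2.99

Sums needed: Σ1 = 4, Σh^3 = 97, Σh^3·h^3 = 16355.
Moment sums: ΣP = 284, Σh^3·P = 48719.
Normal equations: [[4, 97]; [97, 16355]]·[α, β]ᵀ = [284, 48719]ᵀ.
det = 4·16355 − 97² = 56011.
α = (284·16355 − 97·48719)/56011 = -80923/56011; β = (4·48719 − 97·284)/56011 = 167328/56011.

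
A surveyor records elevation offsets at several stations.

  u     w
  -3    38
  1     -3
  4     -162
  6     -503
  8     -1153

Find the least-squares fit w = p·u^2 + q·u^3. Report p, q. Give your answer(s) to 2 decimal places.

p = -1.92, q = -2.01

Normal-equation sums: Σu^2·u^2 = 5730, Σu^2·u^3 = 41326, Σu^3·u^3 = 313626.
Right-hand side: Σu^2·w = -94153, Σu^3·w = -710381.
Eliminating q: 313626·(row 1) − 41326·(row 2) gives 89238704·p = 313626·(-94153) − 41326·(-710381) = -171623572, so p = -42905893/22309676.
Then q = ((-710381) − 41326·(-42905893/22309676))/313626 = -44879063/22309676.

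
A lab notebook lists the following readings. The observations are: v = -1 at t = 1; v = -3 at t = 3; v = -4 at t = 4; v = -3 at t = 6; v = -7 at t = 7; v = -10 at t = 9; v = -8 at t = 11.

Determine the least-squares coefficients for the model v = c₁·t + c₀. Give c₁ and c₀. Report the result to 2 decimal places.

Sums needed: Σt·t = 313, Σt = 41, Σ1 = 7.
For Xᵀv: Σt·v = -271, Σv = -36.
So XᵀX·[c₁, c₀]ᵀ = Xᵀv: [[313, 41]; [41, 7]]·[c₁, c₀]ᵀ = [-271, -36]ᵀ.
Δ = 313·7 − 41² = 510.
c₁ = ((-271)·7 − 41·(-36))/510 = -421/510; c₀ = (313·(-36) − 41·(-271))/510 = -157/510.

c₁ = -0.83, c₀ = -0.31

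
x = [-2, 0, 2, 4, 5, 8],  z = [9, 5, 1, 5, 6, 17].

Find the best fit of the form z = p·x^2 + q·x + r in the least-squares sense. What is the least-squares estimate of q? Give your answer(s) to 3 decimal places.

Sums needed: Σx^2·x^2 = 5009, Σx^2·x = 701, Σx^2 = 113, Σx·x = 113, Σx = 17, Σ1 = 6.
And Σx^2·z = 1358, Σx·z = 170, Σz = 43.
Solving the 3×3 system (Gaussian elimination) gives p = 4299/10435, q = -3500/2087, r = 43403/10435.

q = -1.677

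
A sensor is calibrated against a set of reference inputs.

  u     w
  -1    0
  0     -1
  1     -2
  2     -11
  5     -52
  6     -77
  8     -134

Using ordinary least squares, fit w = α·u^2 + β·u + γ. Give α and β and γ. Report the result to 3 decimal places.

Entries of MᵀM: Σu^2·u^2 = 6035, Σu^2·u = 861, Σu^2 = 131, Σu·u = 131, Σu = 21, Σ1 = 7.
And Σu^2·w = -12694, Σu·w = -1818, Σw = -277.
MᵀM·[α, β, γ]ᵀ = Mᵀw becomes [[6035, 861, 131]; [861, 131, 21]; [131, 21, 7]]·[α, β, γ]ᵀ = [-12694, -1818, -277]ᵀ.
Solving the 3×3 system (Gaussian elimination) gives α = -42677/21568, β = -19335/21568, γ = 1599/10784.

α = -1.979, β = -0.896, γ = 0.148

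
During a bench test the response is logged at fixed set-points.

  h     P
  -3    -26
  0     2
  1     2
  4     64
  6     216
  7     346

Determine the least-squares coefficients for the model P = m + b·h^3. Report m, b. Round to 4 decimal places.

Compute the Gram sums: Σ1 = 6, Σh^3 = 597, Σh^3·h^3 = 169131.
And ΣP = 604, Σh^3·P = 170134.
Normal equations: [[6, 597]; [597, 169131]]·[m, b]ᵀ = [604, 170134]ᵀ.
det = 6·169131 − 597² = 658377.
m = (604·169131 − 597·170134)/658377 = 65014/73153; b = (6·170134 − 597·604)/658377 = 220072/219459.

m = 0.8887, b = 1.0028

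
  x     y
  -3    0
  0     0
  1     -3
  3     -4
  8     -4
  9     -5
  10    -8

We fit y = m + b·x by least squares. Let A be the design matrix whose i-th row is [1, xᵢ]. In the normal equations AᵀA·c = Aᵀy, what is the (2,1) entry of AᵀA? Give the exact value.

28

Row 2 ↔ basis x, column 1 ↔ basis 1, so (AᵀA)_{2,1} = Σᵢ x = (-3)·(1) + (0)·(1) + (1)·(1) + (3)·(1) + (8)·(1) + (9)·(1) + (10)·(1) = 28.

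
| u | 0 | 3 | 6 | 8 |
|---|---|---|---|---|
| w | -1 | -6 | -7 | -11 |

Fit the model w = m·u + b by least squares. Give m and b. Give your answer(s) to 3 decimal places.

From the data, Σu·u = 109, Σu = 17, Σ1 = 4.
For Mᵀw: Σu·w = -148, Σw = -25.
Normal equations: [[109, 17]; [17, 4]]·[m, b]ᵀ = [-148, -25]ᵀ.
det = 109·4 − 17² = 147.
m = ((-148)·4 − 17·(-25))/147 = -167/147; b = (109·(-25) − 17·(-148))/147 = -209/147.

m = -1.136, b = -1.422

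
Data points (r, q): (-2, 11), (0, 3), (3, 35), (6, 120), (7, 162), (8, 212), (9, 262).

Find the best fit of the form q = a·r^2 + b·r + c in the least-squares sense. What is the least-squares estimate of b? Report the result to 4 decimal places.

b = 1.6168

Entries of XᵀX: Σr^2·r^2 = 14451, Σr^2·r = 1819, Σr^2 = 243, Σr·r = 243, Σr = 31, Σ1 = 7.
Moment sums: Σr^2·q = 47407, Σr·q = 5991, Σq = 805.
Row-reducing yields a = 6381/2102, b = 16993/10510, c = 12918/5255.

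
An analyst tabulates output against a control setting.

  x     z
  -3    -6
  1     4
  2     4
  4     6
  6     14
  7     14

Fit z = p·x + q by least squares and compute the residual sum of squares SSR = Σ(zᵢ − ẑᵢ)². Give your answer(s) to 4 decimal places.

SSR = 11.3317

Entries of MᵀM: Σx·x = 115, Σx = 17, Σ1 = 6.
Right-hand side: Σx·z = 236, Σz = 36.
MᵀM·[p, q]ᵀ = Mᵀz becomes [[115, 17]; [17, 6]]·[p, q]ᵀ = [236, 36]ᵀ.
Eliminating q: 6·(row 1) − 17·(row 2) gives 401·p = 6·236 − 17·36 = 804, so p = 804/401.
Then q = (36 − 17·(804/401))/6 = 128/401.
Residuals: -122/401, 672/401, -132/401, -938/401, 662/401, -142/401; SSR = 4544/401.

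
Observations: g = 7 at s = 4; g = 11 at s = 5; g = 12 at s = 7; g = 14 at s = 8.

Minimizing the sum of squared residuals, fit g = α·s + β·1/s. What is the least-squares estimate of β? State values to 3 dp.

MᵀM·[α, β]ᵀ = Mᵀg reads: 154·α + 4·β = 279;  4·α + (10861/78400)·β = 519/70.
(Σs·s = 154, Σs·1/s = 4, Σ1/s·1/s = 10861/78400, Σs·g = 279, Σ1/s·g = 519/70.)
Determinant 154·(10861/78400) − 4² = 29871/5600.
α = (279·(10861/78400) − 4·(519/70))/(29871/5600) = 235033/139398; β = (154·(519/70) − 4·279)/(29871/5600) = 48160/9957.

β = 4.837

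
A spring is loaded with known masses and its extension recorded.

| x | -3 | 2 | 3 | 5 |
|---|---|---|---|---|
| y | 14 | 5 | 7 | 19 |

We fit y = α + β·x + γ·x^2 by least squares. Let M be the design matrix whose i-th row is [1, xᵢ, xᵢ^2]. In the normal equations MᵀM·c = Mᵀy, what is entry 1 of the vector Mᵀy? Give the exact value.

45

Entry 1 ↔ basis 1, so (Mᵀy)_{1} = Σᵢ yᵢ = (1)·(14) + (1)·(5) + (1)·(7) + (1)·(19) = 45.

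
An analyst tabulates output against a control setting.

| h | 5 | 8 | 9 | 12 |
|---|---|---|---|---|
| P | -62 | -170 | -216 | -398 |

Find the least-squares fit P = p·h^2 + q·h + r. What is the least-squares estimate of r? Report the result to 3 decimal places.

Entries of AᵀA: Σh^2·h^2 = 32018, Σh^2·h = 3094, Σh^2 = 314, Σh·h = 314, Σh = 34, Σ1 = 4.
For AᵀP: Σh^2·P = -87238, Σh·P = -8390, ΣP = -846.
Normal equations: [[32018, 3094, 314]; [3094, 314, 34]; [314, 34, 4]]·[p, q, r]ᵀ = [-87238, -8390, -846]ᵀ.
Solving the 3×3 system (Gaussian elimination) gives p = -37/12, q = 1337/300, r = -367/50.

r = -7.340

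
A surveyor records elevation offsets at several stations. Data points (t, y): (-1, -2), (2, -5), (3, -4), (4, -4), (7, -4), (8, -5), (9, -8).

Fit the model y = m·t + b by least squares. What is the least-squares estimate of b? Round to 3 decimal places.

The normal system AᵀA·[m, b]ᵀ = Aᵀy is [[224, 32]; [32, 7]]·[m, b]ᵀ = [-176, -32]ᵀ.
Eliminating b: 7·(row 1) − 32·(row 2) gives 544·m = 7·(-176) − 32·(-32) = -208, so m = -13/34.
Then b = ((-32) − 32·(-13/34))/7 = -48/17.

b = -2.824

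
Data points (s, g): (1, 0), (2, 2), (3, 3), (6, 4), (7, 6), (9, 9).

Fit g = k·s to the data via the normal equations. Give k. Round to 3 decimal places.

The normal system AᵀA·[k]ᵀ = Aᵀg is [[180]]·[k]ᵀ = [160]ᵀ.
Hence k = 160 / 180 ≈ 0.888889.

k = 0.889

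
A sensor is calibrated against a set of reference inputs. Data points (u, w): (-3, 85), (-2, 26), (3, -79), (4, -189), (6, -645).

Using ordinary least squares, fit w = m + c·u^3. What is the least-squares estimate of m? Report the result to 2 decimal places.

Normal-equation sums: Σ1 = 5, Σu^3 = 272, Σu^3·u^3 = 52274.
For Mᵀw: Σw = -802, Σu^3·w = -156052.
Normal equations: [[5, 272]; [272, 52274]]·[m, c]ᵀ = [-802, -156052]ᵀ.
Δ = 5·52274 − 272² = 187386.
m = ((-802)·52274 − 272·(-156052))/187386 = 87066/31231; c = (5·(-156052) − 272·(-802))/187386 = -93686/31231.

m = 2.79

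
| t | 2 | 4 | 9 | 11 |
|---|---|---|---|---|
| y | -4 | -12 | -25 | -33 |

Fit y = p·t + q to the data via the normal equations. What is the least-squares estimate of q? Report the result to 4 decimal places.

Setting ∂/∂p … = 0 gives: 222·p + 26·q = -644;  26·p + 4·q = -74.
Δ = 222·4 − 26² = 212.
p = ((-644)·4 − 26·(-74))/212 = -163/53; q = (222·(-74) − 26·(-644))/212 = 79/53.

q = 1.4906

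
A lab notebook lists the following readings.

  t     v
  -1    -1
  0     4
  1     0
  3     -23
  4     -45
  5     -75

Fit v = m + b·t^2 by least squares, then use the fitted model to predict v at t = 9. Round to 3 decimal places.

Normal-equation sums: Σ1 = 6, Σt^2 = 52, Σt^2·t^2 = 964.
Moment sums: Σv = -140, Σt^2·v = -2803.
Normal equations: [[6, 52]; [52, 964]]·[m, b]ᵀ = [-140, -2803]ᵀ.
Δ = 6·964 − 52² = 3080.
m = ((-140)·964 − 52·(-2803))/3080 = 2699/770; b = (6·(-2803) − 52·(-140))/3080 = -4769/1540.
At t = 9: v̂ = (2699/770)·(1) + (-4769/1540)·(81) = -54413/220.

v̂ = -247.332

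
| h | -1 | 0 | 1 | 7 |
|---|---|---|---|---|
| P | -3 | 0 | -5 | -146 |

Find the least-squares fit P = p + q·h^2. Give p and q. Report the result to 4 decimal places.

p = -0.6846, q = -2.9659

Sums needed: Σ1 = 4, Σh^2 = 51, Σh^2·h^2 = 2403.
And ΣP = -154, Σh^2·P = -7162.
Eliminating q: 2403·(row 1) − 51·(row 2) gives 7011·p = 2403·(-154) − 51·(-7162) = -4800, so p = -1600/2337.
Then q = ((-7162) − 51·(-1600/2337))/2403 = -20794/7011.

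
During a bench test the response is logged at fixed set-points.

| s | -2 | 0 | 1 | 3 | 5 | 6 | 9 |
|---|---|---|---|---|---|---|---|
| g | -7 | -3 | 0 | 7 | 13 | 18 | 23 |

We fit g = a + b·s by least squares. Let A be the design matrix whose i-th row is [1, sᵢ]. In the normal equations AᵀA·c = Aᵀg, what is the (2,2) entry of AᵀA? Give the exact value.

Row 2 ↔ basis s, column 2 ↔ basis s, so (AᵀA)_{2,2} = Σᵢ (s)·(s) = (-2)·(-2) + (0)·(0) + (1)·(1) + (3)·(3) + (5)·(5) + (6)·(6) + (9)·(9) = 156.

156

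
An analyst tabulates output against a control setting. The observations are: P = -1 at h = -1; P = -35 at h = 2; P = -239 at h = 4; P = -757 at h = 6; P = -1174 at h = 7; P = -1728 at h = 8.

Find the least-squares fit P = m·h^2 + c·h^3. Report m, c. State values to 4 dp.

Forming MᵀM = [[8066, 58406]; [58406, 430610]] and MᵀP = [-199335, -1466505]ᵀ gives MᵀM·[m, c]ᵀ = MᵀP.
Eliminating c: 430610·(row 1) − 58406·(row 2) gives 62039424·m = 430610·(-199335) − 58406·(-1466505) = -182953320, so m = -7623055/2584976.
Then c = ((-1466505) − 58406·(-7623055/2584976))/430610 = -7769555/2584976.

m = -2.9490, c = -3.0057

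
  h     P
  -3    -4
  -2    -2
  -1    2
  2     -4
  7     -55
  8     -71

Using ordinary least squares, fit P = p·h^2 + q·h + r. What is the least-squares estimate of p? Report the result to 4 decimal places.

p = -1.0221

The normal equations are: 6611·p + 827·q + 131·r = -7297;  827·p + 131·q + 11·r = -947;  131·p + 11·q + 6·r = -134.
(Σh^2·h^2 = 6611, Σh^2·h = 827, Σh^2 = 131, Σh·h = 131, Σh = 11, Σ1 = 6, Σh^2·P = -7297, Σh·P = -947, ΣP = -134.)
Row-reducing yields p = -31253/30576, q = -28003/30576, r = 1059/637.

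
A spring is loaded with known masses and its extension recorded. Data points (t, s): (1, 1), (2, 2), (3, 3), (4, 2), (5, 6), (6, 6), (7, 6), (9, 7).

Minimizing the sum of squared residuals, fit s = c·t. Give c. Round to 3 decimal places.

Compute the Gram sums: Σt·t = 221.
Right-hand side: Σt·s = 193.
c = 193/221 = 0.873303.

c = 0.873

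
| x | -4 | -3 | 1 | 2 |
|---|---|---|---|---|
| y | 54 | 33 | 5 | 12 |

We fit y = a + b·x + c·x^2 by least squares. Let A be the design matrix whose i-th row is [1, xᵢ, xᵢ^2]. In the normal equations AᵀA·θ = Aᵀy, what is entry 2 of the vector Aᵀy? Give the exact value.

Entry 2 ↔ basis x, so (Aᵀy)_{2} = Σᵢ (x)·yᵢ = (-4)·(54) + (-3)·(33) + (1)·(5) + (2)·(12) = -286.

-286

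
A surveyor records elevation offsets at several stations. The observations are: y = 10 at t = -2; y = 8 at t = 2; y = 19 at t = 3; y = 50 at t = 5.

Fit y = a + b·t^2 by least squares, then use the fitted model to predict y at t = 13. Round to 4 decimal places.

Forming XᵀX = [[4, 42]; [42, 738]] and Xᵀy = [87, 1493]ᵀ gives XᵀX·[a, b]ᵀ = Xᵀy.
Eliminating b: 738·(row 1) − 42·(row 2) gives 1188·a = 738·87 − 42·1493 = 1500, so a = 125/99.
Then b = (1493 − 42·(125/99))/738 = 1159/594.
At t = 13: ŷ = (125/99)·(1) + (1159/594)·(169) = 196621/594.

ŷ = 331.0118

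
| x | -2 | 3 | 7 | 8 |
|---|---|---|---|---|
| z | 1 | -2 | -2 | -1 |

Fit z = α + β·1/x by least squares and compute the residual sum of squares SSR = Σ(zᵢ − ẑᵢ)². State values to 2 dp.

SSR = 0.48

Normal-equation sums: Σ1 = 4, Σ1/x = 17/168, Σ1/x·1/x = 11209/28224.
And Σz = -4, Σ1/x·z = -265/168.
So MᵀM·[α, β]ᵀ = Mᵀz: [[4, 17/168]; [17/168, 11209/28224]]·[α, β]ᵀ = [-4, -265/168]ᵀ.
det = 4·(11209/28224) − (17/168)² = 14849/9408.
α = ((-4)·(11209/28224) − (17/168)·(-265/168))/(14849/9408) = -1301/1437; β = (4·(-265/168) − (17/168)·(-4))/(14849/9408) = -1792/479.
Residuals: 50/1437, 73/479, -805/1437, 536/1437; SSR = 686/1437.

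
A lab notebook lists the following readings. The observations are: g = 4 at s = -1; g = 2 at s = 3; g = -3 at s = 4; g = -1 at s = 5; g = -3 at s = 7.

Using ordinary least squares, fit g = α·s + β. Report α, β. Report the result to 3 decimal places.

α = -0.920, β = 3.114

Normal-equation sums: Σs·s = 100, Σs = 18, Σ1 = 5.
Right-hand side: Σs·g = -36, Σg = -1.
det = 100·5 − 18² = 176.
α = ((-36)·5 − 18·(-1))/176 = -81/88; β = (100·(-1) − 18·(-36))/176 = 137/44.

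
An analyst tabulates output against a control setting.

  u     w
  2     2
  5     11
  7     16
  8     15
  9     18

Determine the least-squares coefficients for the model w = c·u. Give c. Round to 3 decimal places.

Normal-equation sums: Σu·u = 223.
For Aᵀw: Σu·w = 453.
AᵀA·[c]ᵀ = Aᵀw becomes [[223]]·[c]ᵀ = [453]ᵀ.
Hence c = 453 / 223 ≈ 2.03139.

c = 2.031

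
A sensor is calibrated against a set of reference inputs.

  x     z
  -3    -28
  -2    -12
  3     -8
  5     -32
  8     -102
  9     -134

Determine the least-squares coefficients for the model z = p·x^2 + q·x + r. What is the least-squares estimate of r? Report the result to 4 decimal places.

The normal system MᵀM·[p, q, r]ᵀ = Mᵀz is [[11460, 1358, 192]; [1358, 192, 20]; [192, 20, 6]]·[p, q, r]ᵀ = [-18554, -2098, -316]ᵀ.
Inverting the 3×3 Gram matrix, [p, q, r]ᵀ = [-230995/113061, 126977/37687, 167524/113061]ᵀ.

r = 1.4817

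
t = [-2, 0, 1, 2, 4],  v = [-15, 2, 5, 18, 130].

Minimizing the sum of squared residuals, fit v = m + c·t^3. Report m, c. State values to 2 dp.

Setting ∂/∂m … = 0 gives: 5·m + 65·c = 140;  65·m + 4225·c = 8589.
Eliminating c: 4225·(row 1) − 65·(row 2) gives 16900·m = 4225·140 − 65·8589 = 33215, so m = 511/260.
Then c = (8589 − 65·(511/260))/4225 = 6769/3380.

m = 1.97, c = 2.00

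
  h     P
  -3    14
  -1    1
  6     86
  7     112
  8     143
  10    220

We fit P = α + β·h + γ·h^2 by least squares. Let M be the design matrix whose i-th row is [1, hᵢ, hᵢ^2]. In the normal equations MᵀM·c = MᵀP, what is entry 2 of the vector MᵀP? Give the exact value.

Entry 2 ↔ basis h, so (MᵀP)_{2} = Σᵢ (h)·Pᵢ = (-3)·(14) + (-1)·(1) + (6)·(86) + (7)·(112) + (8)·(143) + (10)·(220) = 4601.

4601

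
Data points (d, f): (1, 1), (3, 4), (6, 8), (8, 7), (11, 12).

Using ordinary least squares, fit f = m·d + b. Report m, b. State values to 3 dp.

The normal equations are: 231·m + 29·b = 249;  29·m + 5·b = 32.
Eliminating b: 5·(row 1) − 29·(row 2) gives 314·m = 5·249 − 29·32 = 317, so m = 317/314.
Then b = (32 − 29·(317/314))/5 = 171/314.

m = 1.010, b = 0.545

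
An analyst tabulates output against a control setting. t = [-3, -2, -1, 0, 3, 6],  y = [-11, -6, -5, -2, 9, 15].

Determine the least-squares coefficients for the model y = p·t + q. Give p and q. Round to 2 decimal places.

p = 2.90, q = -1.45

Normal-equation sums: Σt·t = 59, Σt = 3, Σ1 = 6.
Moment sums: Σt·y = 167, Σy = 0.
det = 59·6 − 3² = 345.
p = (167·6 − 3·0)/345 = 334/115; q = (59·0 − 3·167)/345 = -167/115.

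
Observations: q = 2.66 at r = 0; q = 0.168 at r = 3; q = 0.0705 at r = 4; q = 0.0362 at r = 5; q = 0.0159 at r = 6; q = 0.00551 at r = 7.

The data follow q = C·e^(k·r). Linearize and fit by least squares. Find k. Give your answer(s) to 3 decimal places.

k = -0.864

Let Y = ln q. Fitting Y = k·r + ln C by least squares:
Σr = 25.0000, Σ(r)² = 135.0000, Σln q = -16.1189, Σr·ln q = -93.8104.
Equations: 135.0000·k + 25.0000·ln C = -93.8104;  25.0000·k + 6·ln C = -16.1189.
Δ = 135.0000·6 − (25.0000)² = 185.0000; k = (-93.8104·6 − 25.0000·-16.1189)/185.0000 = -0.86426, ln C = (135.0000·-16.1189 − 25.0000·-93.8104)/185.0000 = 0.91461.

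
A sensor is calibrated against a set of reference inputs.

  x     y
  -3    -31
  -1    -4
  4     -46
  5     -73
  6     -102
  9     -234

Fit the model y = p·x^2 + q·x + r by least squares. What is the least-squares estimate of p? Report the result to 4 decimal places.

p = -2.9557

Entries of MᵀM: Σx^2·x^2 = 8820, Σx^2·x = 1106, Σx^2 = 168, Σx·x = 168, Σx = 20, Σ1 = 6.
For Mᵀy: Σx^2·y = -25470, Σx·y = -3170, Σy = -490.
Normal equations: [[8820, 1106, 168]; [1106, 168, 20]; [168, 20, 6]]·[p, q, r]ᵀ = [-25470, -3170, -490]ᵀ.
Solving the 3×3 system (Gaussian elimination) gives p = -263735/89229, q = 3235/4249, r = -18415/12747.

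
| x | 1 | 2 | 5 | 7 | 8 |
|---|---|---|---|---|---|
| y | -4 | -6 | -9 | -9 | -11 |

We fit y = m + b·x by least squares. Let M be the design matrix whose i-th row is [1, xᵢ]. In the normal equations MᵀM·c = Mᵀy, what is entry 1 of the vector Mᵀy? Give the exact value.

Entry 1 ↔ basis 1, so (Mᵀy)_{1} = Σᵢ yᵢ = (1)·(-4) + (1)·(-6) + (1)·(-9) + (1)·(-9) + (1)·(-11) = -39.

-39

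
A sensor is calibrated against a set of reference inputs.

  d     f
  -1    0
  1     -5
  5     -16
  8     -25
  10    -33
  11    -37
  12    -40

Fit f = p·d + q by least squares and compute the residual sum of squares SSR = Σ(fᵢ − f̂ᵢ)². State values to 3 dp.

SSR = 8.108

With design matrix X, XᵀX = [[456, 46]; [46, 7]] and Xᵀf = [-1502, -156]ᵀ.
Δ = 456·7 − 46² = 1076.
p = ((-1502)·7 − 46·(-156))/1076 = -1669/538; q = (456·(-156) − 46·(-1502))/1076 = -511/269.
Residuals: -647/538, 1/538, 759/538, 462/269, -21/269, -525/538, -235/269; SSR = 2181/269.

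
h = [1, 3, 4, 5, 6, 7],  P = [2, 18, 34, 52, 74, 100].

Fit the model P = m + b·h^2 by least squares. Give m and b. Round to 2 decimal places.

m = 0.32, b = 2.04

Normal-equation sums: Σ1 = 6, Σh^2 = 136, Σh^2·h^2 = 4660.
For MᵀP: ΣP = 280, Σh^2·P = 9572.
det = 6·4660 − 136² = 9464.
m = (280·4660 − 136·9572)/9464 = 376/1183; b = (6·9572 − 136·280)/9464 = 2419/1183.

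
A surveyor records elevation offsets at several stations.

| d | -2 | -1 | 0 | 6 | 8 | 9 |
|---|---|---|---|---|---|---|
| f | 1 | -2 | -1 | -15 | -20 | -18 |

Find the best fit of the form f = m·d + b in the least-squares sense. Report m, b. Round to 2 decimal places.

m = -1.92, b = -2.78

The normal equations are: 186·m + 20·b = -412;  20·m + 6·b = -55.
(Σd·d = 186, Σd = 20, Σ1 = 6, Σd·f = -412, Σf = -55.)
det = 186·6 − 20² = 716.
m = ((-412)·6 − 20·(-55))/716 = -343/179; b = (186·(-55) − 20·(-412))/716 = -995/358.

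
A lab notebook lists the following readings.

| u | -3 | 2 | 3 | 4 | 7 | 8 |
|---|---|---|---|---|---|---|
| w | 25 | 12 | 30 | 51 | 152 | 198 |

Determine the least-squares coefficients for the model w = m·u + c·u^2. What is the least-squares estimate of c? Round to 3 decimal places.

c = 3.009

The normal equations are: 151·m + 927·c = 2891;  927·m + 6931·c = 21479.
(Σu·u = 151, Σu·u^2 = 927, Σu^2·u^2 = 6931, Σu·w = 2891, Σu^2·w = 21479.)
Determinant 151·6931 − 927² = 187252.
m = (2891·6931 − 927·21479)/187252 = 31622/46813; c = (151·21479 − 927·2891)/187252 = 140843/46813.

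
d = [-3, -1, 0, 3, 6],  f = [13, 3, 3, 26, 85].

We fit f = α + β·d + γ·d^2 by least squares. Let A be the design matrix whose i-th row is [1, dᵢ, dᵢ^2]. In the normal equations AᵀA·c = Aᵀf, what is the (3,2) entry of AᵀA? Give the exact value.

215

Row 3 ↔ basis d^2, column 2 ↔ basis d, so (AᵀA)_{3,2} = Σᵢ (d^2)·(d) = (9)·(-3) + (1)·(-1) + (0)·(0) + (9)·(3) + (36)·(6) = 215.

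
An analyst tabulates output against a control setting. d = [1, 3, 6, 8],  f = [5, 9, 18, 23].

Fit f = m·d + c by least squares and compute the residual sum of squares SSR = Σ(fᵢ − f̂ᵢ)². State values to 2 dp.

The normal system AᵀA·[m, c]ᵀ = Aᵀf is [[110, 18]; [18, 4]]·[m, c]ᵀ = [324, 55]ᵀ.
Δ = 110·4 − 18² = 116.
m = (324·4 − 18·55)/116 = 153/58; c = (110·55 − 18·324)/116 = 109/58.
Residuals: 14/29, -23/29, 17/58, 1/58; SSR = 55/58.

SSR = 0.95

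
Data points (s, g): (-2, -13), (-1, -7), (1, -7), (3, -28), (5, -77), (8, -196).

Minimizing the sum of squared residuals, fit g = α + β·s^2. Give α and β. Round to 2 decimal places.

α = -2.38, β = -3.02

With design matrix M, MᵀM = [[6, 104]; [104, 4820]] and Mᵀg = [-328, -14787]ᵀ.
Δ = 6·4820 − 104² = 18104.
α = ((-328)·4820 − 104·(-14787))/18104 = -5389/2263; β = (6·(-14787) − 104·(-328))/18104 = -27305/9052.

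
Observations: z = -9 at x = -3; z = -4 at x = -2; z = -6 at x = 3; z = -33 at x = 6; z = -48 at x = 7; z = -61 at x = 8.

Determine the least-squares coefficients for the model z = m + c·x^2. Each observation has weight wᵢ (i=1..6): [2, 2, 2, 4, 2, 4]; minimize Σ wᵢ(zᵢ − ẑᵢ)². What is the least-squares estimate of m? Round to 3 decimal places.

m = 0.915

Compute the Gram sums: Σwᵢ·1 = 16, Σwᵢ·x^2 = 542, Σwᵢ·x^2·x^2 = 26726.
And Σwᵢ·z = -510, Σwᵢ·x^2·z = -25374.
Normal equations: [[16, 542]; [542, 26726]]·[m, c]ᵀ = [-510, -25374]ᵀ.
Eliminating c: 26726·(row 1) − 542·(row 2) gives 133852·m = 26726·(-510) − 542·(-25374) = 122448, so m = 30612/33463.
Then c = ((-25374) − 542·(30612/33463))/26726 = -32391/33463.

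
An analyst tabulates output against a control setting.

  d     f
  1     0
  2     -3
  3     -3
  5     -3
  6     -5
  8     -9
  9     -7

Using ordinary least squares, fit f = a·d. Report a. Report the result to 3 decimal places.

a = -0.886

The normal system AᵀA·[a]ᵀ = Aᵀf is [[220]]·[a]ᵀ = [-195]ᵀ.
a = (-195)/220 = -0.886364.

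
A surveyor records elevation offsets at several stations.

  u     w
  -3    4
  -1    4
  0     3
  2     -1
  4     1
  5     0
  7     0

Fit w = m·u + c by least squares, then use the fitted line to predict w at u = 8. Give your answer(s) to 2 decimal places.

ŵ = -1.27

Sums needed: Σu·u = 104, Σu = 14, Σ1 = 7.
Moment sums: Σu·w = -14, Σw = 11.
So AᵀA·[m, c]ᵀ = Aᵀw: [[104, 14]; [14, 7]]·[m, c]ᵀ = [-14, 11]ᵀ.
Δ = 104·7 − 14² = 532.
m = ((-14)·7 − 14·11)/532 = -9/19; c = (104·11 − 14·(-14))/532 = 335/133.
At u = 8: ŵ = (-9/19)·(8) + (335/133)·(1) = -169/133.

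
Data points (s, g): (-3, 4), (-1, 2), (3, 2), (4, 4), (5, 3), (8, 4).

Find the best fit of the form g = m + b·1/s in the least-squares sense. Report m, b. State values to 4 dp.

m = 3.2088, b = 0.5947

Sums needed: Σ1 = 6, Σ1/s = -17/40, Σ1/s·1/s = 19301/14400.
Moment sums: Σg = 19, Σ1/s·g = -17/30.
Determinant 6·(19301/14400) − (-17/40)² = 7547/960.
m = (19·(19301/14400) − (-17/40)·(-17/30))/(7547/960) = 363251/113205; b = (6·(-17/30) − (-17/40)·19)/(7547/960) = 4488/7547.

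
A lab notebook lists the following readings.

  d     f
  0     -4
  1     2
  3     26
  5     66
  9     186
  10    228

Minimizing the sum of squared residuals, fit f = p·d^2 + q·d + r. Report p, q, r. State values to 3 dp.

Normal-equation sums: Σd^2·d^2 = 17268, Σd^2·d = 1882, Σd^2 = 216, Σd·d = 216, Σd = 28, Σ1 = 6.
Moment sums: Σd^2·f = 39752, Σd·f = 4364, Σf = 504.
So XᵀX·[p, q, r]ᵀ = Xᵀf: [[17268, 1882, 216]; [1882, 216, 28]; [216, 28, 6]]·[p, q, r]ᵀ = [39752, 4364, 504]ᵀ.
Solving the 3×3 system (Gaussian elimination) gives p = 64046/34581, q = 53128/11527, r = -144644/34581.

p = 1.852, q = 4.609, r = -4.183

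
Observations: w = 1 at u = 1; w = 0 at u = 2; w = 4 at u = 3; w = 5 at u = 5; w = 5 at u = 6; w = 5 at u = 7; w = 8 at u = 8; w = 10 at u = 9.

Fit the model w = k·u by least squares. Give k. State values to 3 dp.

Compute the Gram sums: Σu·u = 269.
Right-hand side: Σu·w = 257.
k = 257/269 = 0.95539.

k = 0.955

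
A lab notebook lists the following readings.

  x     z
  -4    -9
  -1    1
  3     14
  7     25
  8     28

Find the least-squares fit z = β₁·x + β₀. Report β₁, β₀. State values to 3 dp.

Setting ∂/∂β₁ … = 0 gives: 139·β₁ + 13·β₀ = 476;  13·β₁ + 5·β₀ = 59.
(Σx·x = 139, Σx = 13, Σ1 = 5, Σx·z = 476, Σz = 59.)
Determinant 139·5 − 13² = 526.
β₁ = (476·5 − 13·59)/526 = 1613/526; β₀ = (139·59 − 13·476)/526 = 2013/526.

β₁ = 3.067, β₀ = 3.827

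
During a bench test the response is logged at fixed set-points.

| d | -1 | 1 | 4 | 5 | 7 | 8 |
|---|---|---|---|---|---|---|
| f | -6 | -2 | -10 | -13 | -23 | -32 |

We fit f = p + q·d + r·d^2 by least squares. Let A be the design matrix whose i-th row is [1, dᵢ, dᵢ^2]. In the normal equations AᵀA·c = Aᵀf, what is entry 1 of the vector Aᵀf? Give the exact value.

-86

Entry 1 ↔ basis 1, so (Aᵀf)_{1} = Σᵢ fᵢ = (1)·(-6) + (1)·(-2) + (1)·(-10) + (1)·(-13) + (1)·(-23) + (1)·(-32) = -86.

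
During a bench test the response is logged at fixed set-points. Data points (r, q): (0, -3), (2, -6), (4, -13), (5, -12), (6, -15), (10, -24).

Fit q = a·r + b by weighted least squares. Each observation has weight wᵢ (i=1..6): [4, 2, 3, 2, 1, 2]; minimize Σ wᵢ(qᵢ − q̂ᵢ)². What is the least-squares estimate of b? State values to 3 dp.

b = -2.908

The normal equations are: 342·a + 52·b = -870;  52·a + 14·b = -150.
(Σwᵢ·r·r = 342, Σwᵢ·r = 52, Σwᵢ·1 = 14, Σwᵢ·r·q = -870, Σwᵢ·q = -150.)
Eliminating b: 14·(row 1) − 52·(row 2) gives 2084·a = 14·(-870) − 52·(-150) = -4380, so a = -1095/521.
Then b = ((-150) − 52·(-1095/521))/14 = -1515/521.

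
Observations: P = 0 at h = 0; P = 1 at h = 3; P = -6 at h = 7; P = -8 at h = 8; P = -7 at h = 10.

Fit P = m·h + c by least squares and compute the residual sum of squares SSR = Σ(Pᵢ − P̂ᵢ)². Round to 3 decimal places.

Forming XᵀX = [[222, 28]; [28, 5]] and XᵀP = [-173, -20]ᵀ gives XᵀX·[m, c]ᵀ = XᵀP.
Determinant 222·5 − 28² = 326.
m = ((-173)·5 − 28·(-20))/326 = -305/326; c = (222·(-20) − 28·(-173))/326 = 202/163.
Residuals: -202/163, 837/326, -225/326, -286/163, 182/163; SSR = 4215/326.

SSR = 12.929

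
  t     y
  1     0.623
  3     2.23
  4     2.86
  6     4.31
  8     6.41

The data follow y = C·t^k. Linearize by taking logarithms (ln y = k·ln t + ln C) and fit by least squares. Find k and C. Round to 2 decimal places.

Let Y = ln y. Fitting Y = k·ln t + ln C by least squares:
Σln t = 6.3561, Σ(ln t)² = 10.6632, Σln y = 4.6984, Σln t·ln y = 8.8188.
Equations: 10.6632·k + 6.3561·ln C = 8.8188;  6.3561·k + 5·ln C = 4.6984.
Δ = 10.6632·5 − (6.3561)² = 12.9161; k = (8.8188·5 − 6.3561·4.6984)/12.9161 = 1.10175, ln C = (10.6632·4.6984 − 6.3561·8.8188)/12.9161 = -0.46089, so C = exp(-0.46089) = 0.63072.

k = 1.10, C = 0.63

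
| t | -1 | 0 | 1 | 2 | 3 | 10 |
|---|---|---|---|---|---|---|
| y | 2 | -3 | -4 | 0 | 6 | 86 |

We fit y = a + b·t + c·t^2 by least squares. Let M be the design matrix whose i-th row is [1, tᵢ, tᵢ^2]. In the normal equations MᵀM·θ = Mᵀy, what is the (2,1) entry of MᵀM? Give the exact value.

15

Row 2 ↔ basis t, column 1 ↔ basis 1, so (MᵀM)_{2,1} = Σᵢ t = (-1)·(1) + (0)·(1) + (1)·(1) + (2)·(1) + (3)·(1) + (10)·(1) = 15.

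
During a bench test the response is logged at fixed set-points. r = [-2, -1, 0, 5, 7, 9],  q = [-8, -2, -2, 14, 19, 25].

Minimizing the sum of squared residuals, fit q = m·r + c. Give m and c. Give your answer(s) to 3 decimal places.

Entries of AᵀA: Σr·r = 160, Σr = 18, Σ1 = 6.
And Σr·q = 446, Σq = 46.
Eliminating c: 6·(row 1) − 18·(row 2) gives 636·m = 6·446 − 18·46 = 1848, so m = 154/53.
Then c = (46 − 18·(154/53))/6 = -167/159.

m = 2.906, c = -1.050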